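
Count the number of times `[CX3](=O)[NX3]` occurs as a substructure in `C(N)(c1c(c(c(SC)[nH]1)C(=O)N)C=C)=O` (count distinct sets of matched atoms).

[CX3](=O)[NX3] is the SMARTS for an amide: a carbonyl carbon bonded to a trivalent nitrogen.
The molecule carries 2 separate instances of a primary amide (-C(=O)NH2) meeting every constraint; each maps to a distinct set of atoms, giving 2 matches.

2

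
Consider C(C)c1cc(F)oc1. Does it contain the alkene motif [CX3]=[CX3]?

No

The pattern [CX3]=[CX3] describes a non-aromatic C=C double bond between two sp2 carbons — an alkene.
The closest candidate here is an ethyl group (-CH2CH3), but its C-C bond is a single bond between CX4 carbons, not CX3=CX3. No other fragment satisfies the full query, so there is no match.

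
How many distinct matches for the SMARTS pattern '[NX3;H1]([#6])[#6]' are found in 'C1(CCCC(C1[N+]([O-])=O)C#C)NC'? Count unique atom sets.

[NX3;H1]([#6])[#6] is the SMARTS for a secondary amine: a trivalent nitrogen with one H, bonded to two carbons.
Exactly one fragment in the molecule meets all constraints, giving 1 match.

1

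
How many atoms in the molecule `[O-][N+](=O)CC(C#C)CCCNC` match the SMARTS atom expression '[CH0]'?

Check the 12 heavy atoms by environment: 4× C (H2) → no; 2× C (H1) → no; 1× N (H1) → no; 1× C (H3) → no; 1× C (H0) → match; 1× N (charge +1, H0) → no; 1× O (charge -1, H0) → no; 1× O (H0) → no.
That gives 1 matching atom.

1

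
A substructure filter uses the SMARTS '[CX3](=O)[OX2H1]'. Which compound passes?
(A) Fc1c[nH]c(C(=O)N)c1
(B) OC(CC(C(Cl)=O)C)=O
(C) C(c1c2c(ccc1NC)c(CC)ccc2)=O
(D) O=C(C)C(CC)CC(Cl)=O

B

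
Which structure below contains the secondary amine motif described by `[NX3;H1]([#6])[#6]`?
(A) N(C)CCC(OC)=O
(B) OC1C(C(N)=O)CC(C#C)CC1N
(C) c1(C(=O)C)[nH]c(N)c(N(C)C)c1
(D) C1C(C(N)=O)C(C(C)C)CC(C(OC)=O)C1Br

[NX3;H1]([#6])[#6] describes a trivalent nitrogen with one H, bonded to two carbons (a secondary amine).
(A) contains an N-methylamino group (-NHCH3), which satisfies every atom and bond constraint.
(B) has a primary amide (-C(=O)NH2) but the -C(=O)NH2 nitrogen has H2, not H1.
(C) has a primary amino group (-NH2) but the nitrogen has H2 and only one carbon neighbour.
(D) has a primary amide (-C(=O)NH2) but the -C(=O)NH2 nitrogen has H2, not H1.
So the answer is (A).

A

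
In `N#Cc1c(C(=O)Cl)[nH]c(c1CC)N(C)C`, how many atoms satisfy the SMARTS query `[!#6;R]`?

Check the 15 heavy atoms by environment: 1× n (aromatic, in 5-ring) → match; 4× c (aromatic, in 5-ring) → no; 6× C (acyclic) → no; 1× O (acyclic) → no; 1× Cl (acyclic) → no; 2× N (acyclic) → no.
That gives 1 matching atom.

1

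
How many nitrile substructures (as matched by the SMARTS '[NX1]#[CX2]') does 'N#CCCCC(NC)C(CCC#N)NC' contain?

[NX1]#[CX2] is the SMARTS for a nitrile: a nitrogen triple-bonded to a two-connected carbon.
The molecule carries 2 separate instances of a nitrile (-C#N) meeting every constraint; each maps to a distinct set of atoms, giving 2 matches.

2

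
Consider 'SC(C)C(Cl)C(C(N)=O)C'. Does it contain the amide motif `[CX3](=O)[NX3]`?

Yes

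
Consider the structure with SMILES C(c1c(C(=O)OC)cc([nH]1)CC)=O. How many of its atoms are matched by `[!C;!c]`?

4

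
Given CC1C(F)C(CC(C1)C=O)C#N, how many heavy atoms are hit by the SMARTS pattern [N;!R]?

1

The query [N;!R] means: aliphatic nitrogen not in a ring.
Check the 12 heavy atoms by environment: 6× C (in 6-ring) → no; 3× C (acyclic) → no; 1× O (acyclic) → no; 1× F (acyclic) → no; 1× N (acyclic) → match.
That gives 1 matching atom.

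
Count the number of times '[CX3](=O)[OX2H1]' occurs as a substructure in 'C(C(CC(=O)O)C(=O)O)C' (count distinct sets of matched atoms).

2

[CX3](=O)[OX2H1] is the SMARTS for a carboxylic acid: an sp2 carbon double-bonded to O and single-bonded to an -OH oxygen.
The molecule carries 2 separate instances of a carboxylic acid group (-C(=O)OH) meeting every constraint; each maps to a distinct set of atoms, giving 2 matches.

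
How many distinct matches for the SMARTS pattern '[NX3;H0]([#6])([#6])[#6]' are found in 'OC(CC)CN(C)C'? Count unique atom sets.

1

[NX3;H0]([#6])([#6])[#6] is the SMARTS for a tertiary amine: a trivalent nitrogen with no H, bonded to three carbons.
Exactly one fragment in the molecule meets all constraints, giving 1 match.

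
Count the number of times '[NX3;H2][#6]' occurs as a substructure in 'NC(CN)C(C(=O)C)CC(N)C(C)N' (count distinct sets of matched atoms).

4

[NX3;H2][#6] is the SMARTS for a primary amine: a trivalent nitrogen with two H attached to carbon.
The molecule carries 4 separate instances of a primary amino group (-NH2) meeting every constraint; each maps to a distinct set of atoms, giving 4 matches.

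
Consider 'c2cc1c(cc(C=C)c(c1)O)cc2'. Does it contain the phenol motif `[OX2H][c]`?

The pattern [OX2H][c] describes a hydroxyl oxygen attached to an aromatic carbon — a phenol.
The molecule carries a hydroxyl group (-OH), whose atoms satisfy every constraint of the query, so the pattern matches.

Yes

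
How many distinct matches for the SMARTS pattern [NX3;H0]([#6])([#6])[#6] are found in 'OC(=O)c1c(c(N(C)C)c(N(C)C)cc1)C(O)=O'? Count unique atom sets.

[NX3;H0]([#6])([#6])[#6] is the SMARTS for a tertiary amine: a trivalent nitrogen with no H, bonded to three carbons.
The molecule carries 2 separate instances of a dimethylamino group (-N(CH3)2) meeting every constraint; each maps to a distinct set of atoms, giving 2 matches.

2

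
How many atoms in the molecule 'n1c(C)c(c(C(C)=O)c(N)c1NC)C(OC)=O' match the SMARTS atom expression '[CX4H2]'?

The query [CX4H2] means: sp3 carbon (X4) with exactly two hydrogens.
Check the 17 heavy atoms by environment: 1× n (aromatic, H0, X2) → no; 5× c (aromatic, H0, X3) → no; 1× N (H1, X3) → no; 4× C (H3, X4) → no; 1× N (H2, X3) → no; 2× C (H0, X3) → no; 2× O (H0, X1) → no; 1× O (H0, X2) → no.
No environment satisfies the query, so 0 matching atoms.

0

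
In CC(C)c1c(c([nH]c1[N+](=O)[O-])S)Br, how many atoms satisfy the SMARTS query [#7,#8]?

4

The query [#7,#8] means: nitrogen or oxygen (comma = OR).
Check the 13 heavy atoms by environment: 1× n (aromatic) → match; 4× c (aromatic) → no; 1× Br → no; 1× N (charge +1) → match; 1× O (charge -1) → match; 1× O → match; 1× S → no; 3× C → no.
Summing the matching environments: 1 + 1 + 1 + 1 = 4 matching atoms.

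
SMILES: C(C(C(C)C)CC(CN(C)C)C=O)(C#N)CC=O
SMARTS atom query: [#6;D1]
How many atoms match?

4

The query [#6;D1] means: carbon bonded to exactly one heavy atom.
Check the 18 heavy atoms by environment: 6× C (D2) → no; 4× C (D3) → no; 4× C (D1) → match; 2× O (D1) → no; 1× N (D1) → no; 1× N (D3) → no.
That gives 4 matching atoms.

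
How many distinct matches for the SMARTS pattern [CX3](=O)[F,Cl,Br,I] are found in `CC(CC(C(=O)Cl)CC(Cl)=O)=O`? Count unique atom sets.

2

[CX3](=O)[F,Cl,Br,I] is the SMARTS for an acyl halide: a carbonyl carbon bonded to a halogen.
The molecule carries 2 separate instances of an acyl chloride (-C(=O)Cl) meeting every constraint; each maps to a distinct set of atoms, giving 2 matches.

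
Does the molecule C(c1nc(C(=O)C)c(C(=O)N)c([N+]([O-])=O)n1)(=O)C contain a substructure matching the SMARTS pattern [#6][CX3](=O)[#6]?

Yes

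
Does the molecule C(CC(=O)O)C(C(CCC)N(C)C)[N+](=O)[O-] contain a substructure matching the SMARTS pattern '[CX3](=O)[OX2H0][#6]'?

The pattern [CX3](=O)[OX2H0][#6] describes a carbonyl carbon bonded to an oxygen that is itself bonded to carbon (no H on that O) — an ester.
The closest candidate here is a carboxylic acid group (-C(=O)OH), but the singly-bonded O carries H (OX2H1, not H0). No other fragment satisfies the full query, so there is no match.

No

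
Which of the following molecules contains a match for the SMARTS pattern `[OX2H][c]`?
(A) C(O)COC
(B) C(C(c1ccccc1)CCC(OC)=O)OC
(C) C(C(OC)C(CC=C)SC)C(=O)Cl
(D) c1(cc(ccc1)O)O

[OX2H][c] describes a hydroxyl oxygen attached to an aromatic carbon (a phenol).
(A) has a hydroxyl group (-OH) but the -OH is on an aliphatic carbon, not an aromatic c.
(B) has a methoxy ether (-OCH3) but the oxygen has H0, not H1.
(C) has a methoxy ether (-OCH3) but the oxygen has H0, not H1.
(D) contains a hydroxyl group (-OH), which satisfies every atom and bond constraint.
So the answer is (D).

D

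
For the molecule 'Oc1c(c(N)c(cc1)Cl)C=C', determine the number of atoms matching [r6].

6

The query [r6] means: r6 matches atoms in a six-membered ring.
Check the 11 heavy atoms by environment: 6× c (aromatic, in 6-ring) → match; 1× O (acyclic) → no; 2× C (acyclic) → no; 1× Cl (acyclic) → no; 1× N (acyclic) → no.
That gives 6 matching atoms.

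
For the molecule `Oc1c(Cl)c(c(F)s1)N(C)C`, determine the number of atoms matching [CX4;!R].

2

Check the 11 heavy atoms by environment: 1× s (aromatic, X2, in 5-ring) → no; 4× c (aromatic, X3, in 5-ring) → no; 1× O (X2, acyclic) → no; 1× Cl (X1, acyclic) → no; 1× F (X1, acyclic) → no; 1× N (X3, acyclic) → no; 2× C (X4, acyclic) → match.
That gives 2 matching atoms.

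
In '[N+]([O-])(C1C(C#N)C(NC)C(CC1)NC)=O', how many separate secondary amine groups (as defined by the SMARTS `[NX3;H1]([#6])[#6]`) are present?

2

[NX3;H1]([#6])[#6] is the SMARTS for a secondary amine: a trivalent nitrogen with one H, bonded to two carbons.
The molecule carries 2 separate instances of an N-methylamino group (-NHCH3) meeting every constraint; each maps to a distinct set of atoms, giving 2 matches.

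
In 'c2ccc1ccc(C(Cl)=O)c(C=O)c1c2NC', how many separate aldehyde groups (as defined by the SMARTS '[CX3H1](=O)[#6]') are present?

1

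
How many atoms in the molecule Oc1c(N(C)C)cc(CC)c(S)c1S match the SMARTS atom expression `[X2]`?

3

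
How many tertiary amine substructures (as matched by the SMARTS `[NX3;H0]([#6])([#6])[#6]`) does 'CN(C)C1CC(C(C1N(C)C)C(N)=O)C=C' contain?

2

[NX3;H0]([#6])([#6])[#6] is the SMARTS for a tertiary amine: a trivalent nitrogen with no H, bonded to three carbons.
The molecule carries 2 separate instances of a dimethylamino group (-N(CH3)2) meeting every constraint; each maps to a distinct set of atoms, giving 2 matches.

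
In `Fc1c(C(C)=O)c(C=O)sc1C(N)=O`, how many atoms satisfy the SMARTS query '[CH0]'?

2

Check the 14 heavy atoms by environment: 1× s (aromatic, H0) → no; 4× c (aromatic, H0) → no; 1× F (H0) → no; 2× C (H0) → match; 3× O (H0) → no; 1× N (H2) → no; 1× C (H1) → no; 1× C (H3) → no.
That gives 2 matching atoms.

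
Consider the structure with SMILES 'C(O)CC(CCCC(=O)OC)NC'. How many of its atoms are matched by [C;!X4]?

1

Check the 13 heavy atoms by environment: 8× C (X4) → no; 1× N (X3) → no; 1× C (X3) → match; 1× O (X1) → no; 2× O (X2) → no.
That gives 1 matching atom.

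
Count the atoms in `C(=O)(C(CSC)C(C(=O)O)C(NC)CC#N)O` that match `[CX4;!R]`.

7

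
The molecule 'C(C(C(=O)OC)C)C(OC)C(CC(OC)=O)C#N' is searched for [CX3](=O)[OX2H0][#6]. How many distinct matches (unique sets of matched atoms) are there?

2

[CX3](=O)[OX2H0][#6] is the SMARTS for an ester: a carbonyl carbon bonded to an oxygen that is itself bonded to carbon (no H on that O).
The molecule carries 2 separate instances of a methyl-ester group (-C(=O)OCH3) meeting every constraint; each maps to a distinct set of atoms, giving 2 matches.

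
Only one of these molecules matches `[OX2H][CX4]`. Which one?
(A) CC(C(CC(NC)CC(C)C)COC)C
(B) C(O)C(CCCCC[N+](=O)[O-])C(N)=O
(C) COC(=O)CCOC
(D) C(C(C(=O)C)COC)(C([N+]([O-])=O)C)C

B

[OX2H][CX4] describes a hydroxyl oxygen bound to an sp3 (X4) carbon (an aliphatic alcohol).
(A) has a methoxy ether (-OCH3) but the oxygen has H0 (ether), not H1.
(B) contains a hydroxyl group (-OH), which satisfies every atom and bond constraint.
(C) has a methoxy ether (-OCH3) but the oxygen has H0 (ether), not H1.
(D) has a methoxy ether (-OCH3) but the oxygen has H0 (ether), not H1.
So the answer is (B).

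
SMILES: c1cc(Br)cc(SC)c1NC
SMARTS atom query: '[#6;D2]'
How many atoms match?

Check the 11 heavy atoms by environment: 3× c (aromatic, D3) → no; 3× c (aromatic, D2) → match; 1× S (D2) → no; 2× C (D1) → no; 1× N (D2) → no; 1× Br (D1) → no.
That gives 3 matching atoms.

3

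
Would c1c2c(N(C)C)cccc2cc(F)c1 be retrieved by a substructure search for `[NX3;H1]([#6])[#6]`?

No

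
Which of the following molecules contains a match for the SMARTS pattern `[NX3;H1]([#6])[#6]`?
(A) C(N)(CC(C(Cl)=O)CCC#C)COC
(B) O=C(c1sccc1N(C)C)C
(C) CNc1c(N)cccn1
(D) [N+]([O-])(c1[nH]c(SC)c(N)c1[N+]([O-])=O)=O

C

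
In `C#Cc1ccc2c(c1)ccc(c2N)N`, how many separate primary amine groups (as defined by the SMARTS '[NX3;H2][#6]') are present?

[NX3;H2][#6] is the SMARTS for a primary amine: a trivalent nitrogen with two H attached to carbon.
The molecule carries 2 separate instances of a primary amino group (-NH2) meeting every constraint; each maps to a distinct set of atoms, giving 2 matches.

2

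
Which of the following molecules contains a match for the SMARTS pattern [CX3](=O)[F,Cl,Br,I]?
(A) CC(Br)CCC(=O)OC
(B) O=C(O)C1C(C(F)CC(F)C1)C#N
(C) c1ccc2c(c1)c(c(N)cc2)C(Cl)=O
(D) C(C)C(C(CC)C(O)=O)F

C

[CX3](=O)[F,Cl,Br,I] describes a carbonyl carbon bonded to a halogen (an acyl halide).
(A) has a methyl-ester group (-C(=O)OCH3) but the carbonyl is bonded to -O-C, not to a halogen.
(B) has a carboxylic acid group (-C(=O)OH) but the carbonyl is bonded to -OH, not to a halogen.
(C) contains an acyl chloride (-C(=O)Cl), which satisfies every atom and bond constraint.
(D) has a carboxylic acid group (-C(=O)OH) but the carbonyl is bonded to -OH, not to a halogen.
So the answer is (C).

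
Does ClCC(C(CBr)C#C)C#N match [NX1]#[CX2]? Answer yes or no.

Yes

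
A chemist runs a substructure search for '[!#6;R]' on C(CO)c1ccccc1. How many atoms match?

The query [!#6;R] means: non-carbon atom that is part of a ring.
Check the 9 heavy atoms by environment: 2× C (acyclic) → no; 1× O (acyclic) → no; 6× c (aromatic, in 6-ring) → no.
No environment satisfies the query, so 0 matching atoms.

0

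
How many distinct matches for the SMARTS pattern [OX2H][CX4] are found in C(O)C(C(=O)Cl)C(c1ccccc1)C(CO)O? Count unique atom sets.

3

[OX2H][CX4] is the SMARTS for an aliphatic alcohol: a hydroxyl oxygen bound to an sp3 (X4) carbon.
The molecule carries 3 separate instances of a hydroxyl group (-OH) meeting every constraint; each maps to a distinct set of atoms, giving 3 matches.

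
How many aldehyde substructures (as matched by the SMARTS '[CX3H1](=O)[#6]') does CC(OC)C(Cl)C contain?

0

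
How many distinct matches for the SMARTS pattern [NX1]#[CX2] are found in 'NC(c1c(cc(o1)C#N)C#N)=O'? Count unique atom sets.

2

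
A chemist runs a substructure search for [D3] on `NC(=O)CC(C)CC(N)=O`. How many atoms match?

3

Check the 10 heavy atoms by environment: 2× C (D2) → no; 3× C (D3) → match; 2× O (D1) → no; 2× N (D1) → no; 1× C (D1) → no.
That gives 3 matching atoms.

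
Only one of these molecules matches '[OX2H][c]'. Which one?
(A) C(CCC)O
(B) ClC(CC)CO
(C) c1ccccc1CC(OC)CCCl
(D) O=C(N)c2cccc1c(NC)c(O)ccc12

D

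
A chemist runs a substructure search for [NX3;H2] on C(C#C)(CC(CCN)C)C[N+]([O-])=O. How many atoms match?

The query [NX3;H2] means: aliphatic N with 3 total connections, two of them H — an -NH2 nitrogen (amine or amide).
Check the 13 heavy atoms by environment: 4× C (H2, X4) → no; 2× C (H1, X4) → no; 1× C (H3, X4) → no; 1× C (H0, X2) → no; 1× C (H1, X2) → no; 1× N (charge +1, H0, X3) → no; 1× O (charge -1, H0, X1) → no; 1× O (H0, X1) → no; 1× N (H2, X3) → match.
That gives 1 matching atom.

1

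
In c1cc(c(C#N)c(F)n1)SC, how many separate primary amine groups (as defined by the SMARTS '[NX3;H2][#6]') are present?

[NX3;H2][#6] is the SMARTS for a primary amine: a trivalent nitrogen with two H attached to carbon.
The molecule has a nitrile (-C#N), but the nitrogen is NX1 (triple-bonded), not NX3 with two H; nothing else fits, so there are 0 matches.

0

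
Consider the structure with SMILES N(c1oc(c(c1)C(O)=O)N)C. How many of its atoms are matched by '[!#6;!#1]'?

Check the 11 heavy atoms by environment: 1× o (aromatic) → match; 4× c (aromatic) → no; 2× C → no; 2× O → match; 2× N → match.
Summing the matching environments: 1 + 2 + 2 = 5 matching atoms.

5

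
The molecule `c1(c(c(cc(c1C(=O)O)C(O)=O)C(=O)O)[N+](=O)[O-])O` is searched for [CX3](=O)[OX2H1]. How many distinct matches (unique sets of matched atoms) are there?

3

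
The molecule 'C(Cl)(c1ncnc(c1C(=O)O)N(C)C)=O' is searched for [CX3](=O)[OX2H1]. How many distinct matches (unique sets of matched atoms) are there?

[CX3](=O)[OX2H1] is the SMARTS for a carboxylic acid: an sp2 carbon double-bonded to O and single-bonded to an -OH oxygen.
Exactly one fragment in the molecule meets all constraints, giving 1 match.

1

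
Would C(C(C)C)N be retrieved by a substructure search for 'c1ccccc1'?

The pattern c1ccccc1 describes six aromatic carbons in a ring — a benzene ring.
The closest candidate here is a methyl group (-CH3), but no six-membered all-carbon aromatic ring is present. No other fragment satisfies the full query, so there is no match.

No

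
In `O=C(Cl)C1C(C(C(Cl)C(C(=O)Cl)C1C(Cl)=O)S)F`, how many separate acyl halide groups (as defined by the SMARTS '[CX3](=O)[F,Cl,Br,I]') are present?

3

[CX3](=O)[F,Cl,Br,I] is the SMARTS for an acyl halide: a carbonyl carbon bonded to a halogen.
The molecule carries 3 separate instances of an acyl chloride (-C(=O)Cl) meeting every constraint; each maps to a distinct set of atoms, giving 3 matches.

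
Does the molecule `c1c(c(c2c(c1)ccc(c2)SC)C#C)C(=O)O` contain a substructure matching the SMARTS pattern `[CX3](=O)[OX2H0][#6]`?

The pattern [CX3](=O)[OX2H0][#6] describes a carbonyl carbon bonded to an oxygen that is itself bonded to carbon (no H on that O) — an ester.
The closest candidate here is a carboxylic acid group (-C(=O)OH), but the singly-bonded O carries H (OX2H1, not H0). No other fragment satisfies the full query, so there is no match.

No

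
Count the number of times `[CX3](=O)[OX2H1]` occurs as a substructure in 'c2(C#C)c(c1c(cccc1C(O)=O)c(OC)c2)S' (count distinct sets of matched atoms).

1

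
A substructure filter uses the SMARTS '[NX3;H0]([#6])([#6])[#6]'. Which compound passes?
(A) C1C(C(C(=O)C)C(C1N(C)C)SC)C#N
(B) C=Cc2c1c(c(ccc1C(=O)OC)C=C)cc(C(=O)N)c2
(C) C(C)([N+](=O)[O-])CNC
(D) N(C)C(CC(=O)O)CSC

A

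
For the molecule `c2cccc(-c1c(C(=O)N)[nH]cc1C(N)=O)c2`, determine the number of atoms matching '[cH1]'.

The query [cH1] means: aromatic carbon bearing exactly one hydrogen.
Check the 17 heavy atoms by environment: 1× n (aromatic, H1) → no; 4× c (aromatic, H0) → no; 6× c (aromatic, H1) → match; 2× C (H0) → no; 2× O (H0) → no; 2× N (H2) → no.
That gives 6 matching atoms.

6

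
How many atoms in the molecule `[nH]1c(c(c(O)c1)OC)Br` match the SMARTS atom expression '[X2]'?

2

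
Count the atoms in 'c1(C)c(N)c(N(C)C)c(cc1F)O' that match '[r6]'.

The query [r6] means: r6 matches atoms in a six-membered ring.
Check the 13 heavy atoms by environment: 6× c (aromatic, in 6-ring) → match; 2× N (acyclic) → no; 3× C (acyclic) → no; 1× O (acyclic) → no; 1× F (acyclic) → no.
That gives 6 matching atoms.

6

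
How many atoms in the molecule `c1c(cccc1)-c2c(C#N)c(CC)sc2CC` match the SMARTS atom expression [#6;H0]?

6

The query [#6;H0] means: any carbon with no attached hydrogen.
Check the 17 heavy atoms by environment: 1× s (aromatic, H0) → no; 5× c (aromatic, H0) → match; 2× C (H2) → no; 2× C (H3) → no; 5× c (aromatic, H1) → no; 1× C (H0) → match; 1× N (H0) → no.
Summing the matching environments: 5 + 1 = 6 matching atoms.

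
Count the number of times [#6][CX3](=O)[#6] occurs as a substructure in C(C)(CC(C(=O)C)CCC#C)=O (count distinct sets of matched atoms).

[#6][CX3](=O)[#6] is the SMARTS for a ketone: a carbonyl carbon (no H) flanked by two carbons.
The molecule carries 2 separate instances of an acetyl/ketone group (-C(=O)CH3) meeting every constraint; each maps to a distinct set of atoms, giving 2 matches.

2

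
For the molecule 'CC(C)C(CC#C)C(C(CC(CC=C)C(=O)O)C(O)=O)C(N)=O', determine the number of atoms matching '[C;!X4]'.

7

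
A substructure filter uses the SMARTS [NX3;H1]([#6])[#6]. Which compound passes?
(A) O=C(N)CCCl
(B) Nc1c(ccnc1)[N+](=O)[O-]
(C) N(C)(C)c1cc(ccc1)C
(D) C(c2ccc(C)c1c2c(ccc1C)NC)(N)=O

D

[NX3;H1]([#6])[#6] describes a trivalent nitrogen with one H, bonded to two carbons (a secondary amine).
(A) has a primary amide (-C(=O)NH2) but the -C(=O)NH2 nitrogen has H2, not H1.
(B) has a primary amino group (-NH2) but the nitrogen has H2 and only one carbon neighbour.
(C) has a dimethylamino group (-N(CH3)2) but the nitrogen has H0, not H1.
(D) contains an N-methylamino group (-NHCH3), which satisfies every atom and bond constraint.
So the answer is (D).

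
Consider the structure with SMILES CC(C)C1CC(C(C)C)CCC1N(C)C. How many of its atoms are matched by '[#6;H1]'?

5

The query [#6;H1] means: any carbon bearing exactly one hydrogen.
Check the 15 heavy atoms by environment: 3× C (H2) → no; 5× C (H1) → match; 6× C (H3) → no; 1× N (H0) → no.
That gives 5 matching atoms.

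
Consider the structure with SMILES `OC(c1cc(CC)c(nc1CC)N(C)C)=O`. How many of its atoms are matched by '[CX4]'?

6

The query [CX4] means: C with X4: aliphatic carbon with exactly 4 total connections (bonds + H).
Check the 16 heavy atoms by environment: 1× n (aromatic, X2) → no; 5× c (aromatic, X3) → no; 1× N (X3) → no; 6× C (X4) → match; 1× C (X3) → no; 1× O (X1) → no; 1× O (X2) → no.
That gives 6 matching atoms.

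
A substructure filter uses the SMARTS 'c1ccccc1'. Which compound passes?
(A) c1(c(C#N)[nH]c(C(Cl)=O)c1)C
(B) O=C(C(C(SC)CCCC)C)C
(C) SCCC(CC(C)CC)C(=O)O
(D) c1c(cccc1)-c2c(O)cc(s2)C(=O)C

D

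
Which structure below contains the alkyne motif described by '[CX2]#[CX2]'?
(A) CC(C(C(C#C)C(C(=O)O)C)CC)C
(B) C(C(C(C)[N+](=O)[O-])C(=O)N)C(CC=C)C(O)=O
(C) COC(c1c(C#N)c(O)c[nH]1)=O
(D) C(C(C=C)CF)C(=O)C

[CX2]#[CX2] describes a carbon-carbon triple bond (an alkyne).
(A) contains an ethynyl group (-C#CH), which satisfies every atom and bond constraint.
(B) has a vinyl group (-CH=CH2) but the C=C is a double bond; both carbons are CX3, not CX2.
(C) has a nitrile (-C#N) but the triple bond is C#N, not C#C.
(D) has a vinyl group (-CH=CH2) but the C=C is a double bond; both carbons are CX3, not CX2.
So the answer is (A).

A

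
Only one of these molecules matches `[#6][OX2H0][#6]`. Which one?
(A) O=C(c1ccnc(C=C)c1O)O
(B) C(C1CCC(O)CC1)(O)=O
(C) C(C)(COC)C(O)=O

[#6][OX2H0][#6] describes an aliphatic oxygen bridging two carbons with no H on the oxygen (an ether).
(A) has a hydroxyl group (-OH) but the oxygen has H1, not H0 bridging two carbons.
(B) has a carboxylic acid group (-C(=O)OH) but the -OH oxygen has H1; the =O is OX1, not OX2.
(C) contains a methoxy ether (-OCH3), which satisfies every atom and bond constraint.
So the answer is (C).

C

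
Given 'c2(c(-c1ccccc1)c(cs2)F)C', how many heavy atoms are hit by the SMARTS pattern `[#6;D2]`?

6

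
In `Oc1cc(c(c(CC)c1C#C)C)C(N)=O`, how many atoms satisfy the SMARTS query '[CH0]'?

2

Check the 15 heavy atoms by environment: 5× c (aromatic, H0) → no; 1× c (aromatic, H1) → no; 2× C (H0) → match; 1× C (H1) → no; 2× C (H3) → no; 1× C (H2) → no; 1× O (H1) → no; 1× O (H0) → no; 1× N (H2) → no.
That gives 2 matching atoms.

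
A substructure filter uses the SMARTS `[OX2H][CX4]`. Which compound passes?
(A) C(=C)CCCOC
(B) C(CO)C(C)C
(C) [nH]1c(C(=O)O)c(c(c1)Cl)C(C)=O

[OX2H][CX4] describes a hydroxyl oxygen bound to an sp3 (X4) carbon (an aliphatic alcohol).
(A) has a methoxy ether (-OCH3) but the oxygen has H0 (ether), not H1.
(B) contains a hydroxyl group (-OH), which satisfies every atom and bond constraint.
(C) has a carboxylic acid group (-C(=O)OH) but the -OH is on a CX3 carbonyl carbon, not a CX4 carbon.
So the answer is (B).

B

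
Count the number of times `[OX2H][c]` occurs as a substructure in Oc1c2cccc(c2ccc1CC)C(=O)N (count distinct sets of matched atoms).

1

[OX2H][c] is the SMARTS for a phenol: a hydroxyl oxygen attached to an aromatic carbon.
Exactly one fragment in the molecule meets all constraints, giving 1 match.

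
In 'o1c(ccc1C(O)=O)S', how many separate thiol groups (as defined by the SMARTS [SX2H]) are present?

1

[SX2H] is the SMARTS for a thiol: an aliphatic sulfur with two connections, one being H.
Exactly one fragment in the molecule meets all constraints, giving 1 match.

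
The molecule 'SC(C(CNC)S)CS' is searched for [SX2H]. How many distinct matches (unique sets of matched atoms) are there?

[SX2H] is the SMARTS for a thiol: an aliphatic sulfur with two connections, one being H.
The molecule carries 3 separate instances of a thiol (-SH) meeting every constraint; each maps to a distinct set of atoms, giving 3 matches.

3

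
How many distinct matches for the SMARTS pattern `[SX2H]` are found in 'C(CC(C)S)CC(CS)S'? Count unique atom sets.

[SX2H] is the SMARTS for a thiol: an aliphatic sulfur with two connections, one being H.
The molecule carries 3 separate instances of a thiol (-SH) meeting every constraint; each maps to a distinct set of atoms, giving 3 matches.

3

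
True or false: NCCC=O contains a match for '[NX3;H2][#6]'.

The pattern [NX3;H2][#6] describes a trivalent nitrogen with two H attached to carbon — a primary amine.
The molecule carries a primary amino group (-NH2), whose atoms satisfy every constraint of the query, so the pattern matches.

True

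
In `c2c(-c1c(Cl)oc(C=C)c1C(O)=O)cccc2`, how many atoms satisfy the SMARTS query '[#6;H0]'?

6

Check the 17 heavy atoms by environment: 1× o (aromatic, H0) → no; 5× c (aromatic, H0) → match; 5× c (aromatic, H1) → no; 1× C (H0) → match; 1× O (H0) → no; 1× O (H1) → no; 1× Cl (H0) → no; 1× C (H1) → no; 1× C (H2) → no.
Summing the matching environments: 5 + 1 = 6 matching atoms.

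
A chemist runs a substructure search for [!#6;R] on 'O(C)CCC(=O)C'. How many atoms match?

0

The query [!#6;R] means: non-carbon atom that is part of a ring.
Check the 7 heavy atoms by environment: 5× C (acyclic) → no; 2× O (acyclic) → no.
No environment satisfies the query, so 0 matching atoms.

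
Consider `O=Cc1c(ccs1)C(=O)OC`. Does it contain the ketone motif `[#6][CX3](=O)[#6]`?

No

The pattern [#6][CX3](=O)[#6] describes a carbonyl carbon (no H) flanked by two carbons — a ketone.
The closest candidate here is an aldehyde (-CHO), but the carbonyl carbon has H1, so it is not flanked by two carbons. No other fragment satisfies the full query, so there is no match.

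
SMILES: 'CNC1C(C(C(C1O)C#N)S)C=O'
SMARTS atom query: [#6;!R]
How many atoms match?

The query [#6;!R] means: carbon not in any ring.
Check the 13 heavy atoms by environment: 5× C (in 5-ring) → no; 3× C (acyclic) → match; 2× N (acyclic) → no; 2× O (acyclic) → no; 1× S (acyclic) → no.
That gives 3 matching atoms.

3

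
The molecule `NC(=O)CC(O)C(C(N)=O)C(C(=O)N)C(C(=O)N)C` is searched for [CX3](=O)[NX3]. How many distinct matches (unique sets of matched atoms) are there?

4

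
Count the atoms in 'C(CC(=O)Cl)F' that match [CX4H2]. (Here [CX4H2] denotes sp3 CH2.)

The query [CX4H2] means: sp3 carbon (X4) with exactly two hydrogens.
Check the 6 heavy atoms by environment: 2× C (H2, X4) → match; 1× F (H0, X1) → no; 1× C (H0, X3) → no; 1× O (H0, X1) → no; 1× Cl (H0, X1) → no.
That gives 2 matching atoms.

2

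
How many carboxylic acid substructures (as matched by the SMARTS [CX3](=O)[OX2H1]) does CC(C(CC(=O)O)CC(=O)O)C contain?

2

[CX3](=O)[OX2H1] is the SMARTS for a carboxylic acid: an sp2 carbon double-bonded to O and single-bonded to an -OH oxygen.
The molecule carries 2 separate instances of a carboxylic acid group (-C(=O)OH) meeting every constraint; each maps to a distinct set of atoms, giving 2 matches.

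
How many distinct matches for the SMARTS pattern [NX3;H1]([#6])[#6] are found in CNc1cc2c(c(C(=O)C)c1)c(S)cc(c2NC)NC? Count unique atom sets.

3

[NX3;H1]([#6])[#6] is the SMARTS for a secondary amine: a trivalent nitrogen with one H, bonded to two carbons.
The molecule carries 3 separate instances of an N-methylamino group (-NHCH3) meeting every constraint; each maps to a distinct set of atoms, giving 3 matches.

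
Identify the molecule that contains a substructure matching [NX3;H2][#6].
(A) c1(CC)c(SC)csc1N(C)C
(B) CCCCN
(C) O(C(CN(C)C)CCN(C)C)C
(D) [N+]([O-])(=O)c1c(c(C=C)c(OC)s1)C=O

[NX3;H2][#6] describes a trivalent nitrogen with two H attached to carbon (a primary amine).
(A) has a dimethylamino group (-N(CH3)2) but the nitrogen has H0, not H2.
(B) contains a primary amino group (-NH2), which satisfies every atom and bond constraint.
(C) has a dimethylamino group (-N(CH3)2) but the nitrogen has H0, not H2.
(D) has a nitro group (-[N+](=O)[O-]) but the nitrogen is [N+] with no H, not NX3H2.
So the answer is (B).

B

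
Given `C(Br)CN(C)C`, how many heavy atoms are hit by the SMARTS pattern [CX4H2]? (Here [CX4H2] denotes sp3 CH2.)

2

Check the 6 heavy atoms by environment: 2× C (H2, X4) → match; 1× Br (H0, X1) → no; 1× N (H0, X3) → no; 2× C (H3, X4) → no.
That gives 2 matching atoms.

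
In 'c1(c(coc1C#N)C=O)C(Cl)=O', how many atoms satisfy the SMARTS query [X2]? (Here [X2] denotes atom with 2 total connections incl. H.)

The query [X2] means: any atom with exactly two total connections (bonds + H).
Check the 12 heavy atoms by environment: 1× o (aromatic, X2) → match; 4× c (aromatic, X3) → no; 2× C (X3) → no; 2× O (X1) → no; 1× Cl (X1) → no; 1× C (X2) → match; 1× N (X1) → no.
Summing the matching environments: 1 + 1 = 2 matching atoms.

2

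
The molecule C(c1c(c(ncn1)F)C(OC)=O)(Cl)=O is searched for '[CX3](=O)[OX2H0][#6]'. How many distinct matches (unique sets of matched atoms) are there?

[CX3](=O)[OX2H0][#6] is the SMARTS for an ester: a carbonyl carbon bonded to an oxygen that is itself bonded to carbon (no H on that O).
Exactly one fragment in the molecule meets all constraints, giving 1 match.

1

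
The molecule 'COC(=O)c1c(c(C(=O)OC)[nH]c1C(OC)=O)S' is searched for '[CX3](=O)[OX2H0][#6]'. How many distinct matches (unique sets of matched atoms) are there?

3

[CX3](=O)[OX2H0][#6] is the SMARTS for an ester: a carbonyl carbon bonded to an oxygen that is itself bonded to carbon (no H on that O).
The molecule carries 3 separate instances of a methyl-ester group (-C(=O)OCH3) meeting every constraint; each maps to a distinct set of atoms, giving 3 matches.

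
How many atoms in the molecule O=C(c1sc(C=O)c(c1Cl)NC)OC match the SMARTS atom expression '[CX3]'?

2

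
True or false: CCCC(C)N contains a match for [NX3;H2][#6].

The pattern [NX3;H2][#6] describes a trivalent nitrogen with two H attached to carbon — a primary amine.
The molecule carries a primary amino group (-NH2), whose atoms satisfy every constraint of the query, so the pattern matches.

True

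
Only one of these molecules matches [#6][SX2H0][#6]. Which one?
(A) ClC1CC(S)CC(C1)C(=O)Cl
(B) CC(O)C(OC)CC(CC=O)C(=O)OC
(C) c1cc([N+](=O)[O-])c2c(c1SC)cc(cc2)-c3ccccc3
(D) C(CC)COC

C

[#6][SX2H0][#6] describes an aliphatic sulfur bridging two carbons with no H on the sulfur (a thioether).
(A) has a thiol (-SH) but the sulfur has H1, not H0 bridging two carbons.
(B) has a methoxy ether (-OCH3) but the bridging atom is O, not S.
(C) contains a methylthio ether (-SCH3), which satisfies every atom and bond constraint.
(D) has a methoxy ether (-OCH3) but the bridging atom is O, not S.
So the answer is (C).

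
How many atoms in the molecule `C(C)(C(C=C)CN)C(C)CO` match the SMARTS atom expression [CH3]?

The query [CH3] means: aliphatic carbon with exactly three hydrogens.
Check the 11 heavy atoms by environment: 3× C (H2) → no; 4× C (H1) → no; 1× O (H1) → no; 1× N (H2) → no; 2× C (H3) → match.
That gives 2 matching atoms.

2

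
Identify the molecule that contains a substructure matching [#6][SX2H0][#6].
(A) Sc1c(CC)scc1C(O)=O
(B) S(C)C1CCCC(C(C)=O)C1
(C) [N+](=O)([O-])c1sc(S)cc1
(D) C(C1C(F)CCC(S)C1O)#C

B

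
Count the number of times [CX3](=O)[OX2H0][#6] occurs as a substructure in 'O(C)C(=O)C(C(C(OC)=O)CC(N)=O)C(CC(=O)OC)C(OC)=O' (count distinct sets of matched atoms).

4

[CX3](=O)[OX2H0][#6] is the SMARTS for an ester: a carbonyl carbon bonded to an oxygen that is itself bonded to carbon (no H on that O).
The molecule carries 4 separate instances of a methyl-ester group (-C(=O)OCH3) meeting every constraint; each maps to a distinct set of atoms, giving 4 matches.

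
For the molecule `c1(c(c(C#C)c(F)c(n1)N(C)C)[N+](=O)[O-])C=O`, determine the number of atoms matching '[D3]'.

7

The query [D3] means: atom with exactly three heavy-atom neighbours.
Check the 17 heavy atoms by environment: 1× n (aromatic, D2) → no; 5× c (aromatic, D3) → match; 1× F (D1) → no; 1× N (D3) → match; 3× C (D1) → no; 1× N (charge +1, D3) → match; 1× O (charge -1, D1) → no; 2× O (D1) → no; 2× C (D2) → no.
Summing the matching environments: 5 + 1 + 1 = 7 matching atoms.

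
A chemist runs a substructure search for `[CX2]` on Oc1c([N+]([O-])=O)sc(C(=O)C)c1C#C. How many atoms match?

The query [CX2] means: C with X2: aliphatic carbon with exactly 2 total connections.
Check the 14 heavy atoms by environment: 1× s (aromatic, X2) → no; 4× c (aromatic, X3) → no; 1× O (X2) → no; 2× C (X2) → match; 1× N (charge +1, X3) → no; 1× O (charge -1, X1) → no; 2× O (X1) → no; 1× C (X3) → no; 1× C (X4) → no.
That gives 2 matching atoms.

2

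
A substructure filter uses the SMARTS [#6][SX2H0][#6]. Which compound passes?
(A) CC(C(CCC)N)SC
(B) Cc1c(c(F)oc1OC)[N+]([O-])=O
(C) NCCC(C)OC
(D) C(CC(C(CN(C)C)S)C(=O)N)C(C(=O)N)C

A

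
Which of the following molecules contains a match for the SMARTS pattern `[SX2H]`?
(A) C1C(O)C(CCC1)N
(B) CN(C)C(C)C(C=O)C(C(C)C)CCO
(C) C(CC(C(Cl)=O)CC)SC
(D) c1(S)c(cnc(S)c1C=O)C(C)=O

[SX2H] describes an aliphatic sulfur with two connections, one being H (a thiol).
(A) has a hydroxyl group (-OH) but it is an -OH, not an -SH.
(B) has a hydroxyl group (-OH) but it is an -OH, not an -SH.
(C) has a methylthio ether (-SCH3) but the sulfur has H0 (bonded to two carbons), not H1.
(D) contains a thiol (-SH), which satisfies every atom and bond constraint.
So the answer is (D).

D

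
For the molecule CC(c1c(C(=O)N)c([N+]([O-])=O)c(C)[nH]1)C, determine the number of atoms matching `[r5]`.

5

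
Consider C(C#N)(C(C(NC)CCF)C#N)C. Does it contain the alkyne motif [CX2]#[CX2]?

No

The pattern [CX2]#[CX2] describes a carbon-carbon triple bond — an alkyne.
The closest candidate here is a nitrile (-C#N), but the triple bond is C#N, not C#C. No other fragment satisfies the full query, so there is no match.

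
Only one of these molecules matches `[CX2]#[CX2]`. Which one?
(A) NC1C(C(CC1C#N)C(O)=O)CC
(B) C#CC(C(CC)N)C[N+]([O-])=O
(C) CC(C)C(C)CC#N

[CX2]#[CX2] describes a carbon-carbon triple bond (an alkyne).
(A) has a nitrile (-C#N) but the triple bond is C#N, not C#C.
(B) contains an ethynyl group (-C#CH), which satisfies every atom and bond constraint.
(C) has a nitrile (-C#N) but the triple bond is C#N, not C#C.
So the answer is (B).

B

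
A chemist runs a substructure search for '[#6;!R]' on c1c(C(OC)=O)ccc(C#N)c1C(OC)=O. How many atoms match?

5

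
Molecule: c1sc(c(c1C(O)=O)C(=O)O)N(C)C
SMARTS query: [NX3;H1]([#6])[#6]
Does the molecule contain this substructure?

No

The pattern [NX3;H1]([#6])[#6] describes a trivalent nitrogen with one H, bonded to two carbons — a secondary amine.
The closest candidate here is a dimethylamino group (-N(CH3)2), but the nitrogen has H0, not H1. No other fragment satisfies the full query, so there is no match.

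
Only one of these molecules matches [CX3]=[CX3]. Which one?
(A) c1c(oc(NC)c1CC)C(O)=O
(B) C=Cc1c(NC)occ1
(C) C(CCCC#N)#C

[CX3]=[CX3] describes a non-aromatic C=C double bond between two sp2 carbons (an alkene).
(A) has an ethyl group (-CH2CH3) but its C-C bond is a single bond between CX4 carbons, not CX3=CX3.
(B) contains a vinyl group (-CH=CH2), which satisfies every atom and bond constraint.
(C) has an ethynyl group (-C#CH) but the C-C bond is a triple bond, not a double bond.
So the answer is (B).

B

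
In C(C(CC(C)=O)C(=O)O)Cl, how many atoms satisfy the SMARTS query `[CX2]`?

0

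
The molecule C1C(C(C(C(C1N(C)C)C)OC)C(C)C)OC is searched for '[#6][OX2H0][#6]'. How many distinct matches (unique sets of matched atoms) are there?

2

[#6][OX2H0][#6] is the SMARTS for an ether: an aliphatic oxygen bridging two carbons with no H on the oxygen.
The molecule carries 2 separate instances of a methoxy ether (-OCH3) meeting every constraint; each maps to a distinct set of atoms, giving 2 matches.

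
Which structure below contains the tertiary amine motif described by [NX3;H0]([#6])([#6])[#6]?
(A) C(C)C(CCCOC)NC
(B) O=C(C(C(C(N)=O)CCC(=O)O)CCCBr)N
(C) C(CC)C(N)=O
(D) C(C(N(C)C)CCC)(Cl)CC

D

[NX3;H0]([#6])([#6])[#6] describes a trivalent nitrogen with no H, bonded to three carbons (a tertiary amine).
(A) has an N-methylamino group (-NHCH3) but the nitrogen still has one H (H1), not H0.
(B) has a primary amide (-C(=O)NH2) but the amide nitrogen has H2 and only one carbon neighbour.
(C) has a primary amide (-C(=O)NH2) but the amide nitrogen has H2 and only one carbon neighbour.
(D) contains a dimethylamino group (-N(CH3)2), which satisfies every atom and bond constraint.
So the answer is (D).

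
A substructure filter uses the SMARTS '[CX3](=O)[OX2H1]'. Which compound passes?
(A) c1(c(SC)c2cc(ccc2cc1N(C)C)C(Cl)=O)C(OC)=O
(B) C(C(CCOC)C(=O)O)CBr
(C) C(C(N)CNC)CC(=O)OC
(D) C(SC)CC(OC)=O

[CX3](=O)[OX2H1] describes an sp2 carbon double-bonded to O and single-bonded to an -OH oxygen (a carboxylic acid).
(A) has an acyl chloride (-C(=O)Cl) but the carbonyl is bonded to Cl, not to an -OH oxygen.
(B) contains a carboxylic acid group (-C(=O)OH), which satisfies every atom and bond constraint.
(C) has a methyl-ester group (-C(=O)OCH3) but the singly-bonded O has no H (OX2H0, not OX2H1).
(D) has a methyl-ester group (-C(=O)OCH3) but the singly-bonded O has no H (OX2H0, not OX2H1).
So the answer is (B).

B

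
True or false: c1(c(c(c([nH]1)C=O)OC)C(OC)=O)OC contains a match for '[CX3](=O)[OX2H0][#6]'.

The pattern [CX3](=O)[OX2H0][#6] describes a carbonyl carbon bonded to an oxygen that is itself bonded to carbon (no H on that O) — an ester.
The molecule carries a methyl-ester group (-C(=O)OCH3), whose atoms satisfy every constraint of the query, so the pattern matches.

True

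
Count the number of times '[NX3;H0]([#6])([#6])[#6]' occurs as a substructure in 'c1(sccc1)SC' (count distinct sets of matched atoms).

0

[NX3;H0]([#6])([#6])[#6] is the SMARTS for a tertiary amine: a trivalent nitrogen with no H, bonded to three carbons.
No fragment in the molecule satisfies every constraint, giving 0 matches.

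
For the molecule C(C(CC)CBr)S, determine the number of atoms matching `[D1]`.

3

Check the 7 heavy atoms by environment: 3× C (D2) → no; 1× C (D3) → no; 1× C (D1) → match; 1× Br (D1) → match; 1× S (D1) → match.
Summing the matching environments: 1 + 1 + 1 = 3 matching atoms.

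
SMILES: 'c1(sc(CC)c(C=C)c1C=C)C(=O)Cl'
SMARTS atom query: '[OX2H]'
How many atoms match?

0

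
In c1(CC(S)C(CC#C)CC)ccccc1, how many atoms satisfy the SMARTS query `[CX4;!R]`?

6

Check the 15 heavy atoms by environment: 6× C (X4, acyclic) → match; 6× c (aromatic, X3, in 6-ring) → no; 1× S (X2, acyclic) → no; 2× C (X2, acyclic) → no.
That gives 6 matching atoms.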